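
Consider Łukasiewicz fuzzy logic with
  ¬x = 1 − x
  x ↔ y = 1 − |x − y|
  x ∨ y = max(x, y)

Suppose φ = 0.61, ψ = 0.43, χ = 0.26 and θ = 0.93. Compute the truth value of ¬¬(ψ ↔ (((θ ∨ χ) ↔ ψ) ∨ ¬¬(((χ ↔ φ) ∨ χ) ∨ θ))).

0.50

θ ∨ χ = max(0.93, 0.26) = 0.93
(θ ∨ χ) ↔ ψ = 1 − |0.93 − 0.43| = 1 − 0.50 = 0.50
χ ↔ φ = 1 − |0.26 − 0.61| = 1 − 0.35 = 0.65
(χ ↔ φ) ∨ χ = max(0.65, 0.26) = 0.65
((χ ↔ φ) ∨ χ) ∨ θ = max(0.65, 0.93) = 0.93
¬(((χ ↔ φ) ∨ χ) ∨ θ) = 1 − 0.93 = 0.07
¬¬(((χ ↔ φ) ∨ χ) ∨ θ) = 1 − 0.07 = 0.93
((θ ∨ χ) ↔ ψ) ∨ ¬¬(((χ ↔ φ) ∨ χ) ∨ θ) = max(0.50, 0.93) = 0.93
ψ ↔ (((θ ∨ χ) ↔ ψ) ∨ ¬¬(((χ ↔ φ) ∨ χ) ∨ θ)) = 1 − |0.43 − 0.93| = 1 − 0.50 = 0.50
¬(ψ ↔ (((θ ∨ χ) ↔ ψ) ∨ ¬¬(((χ ↔ φ) ∨ χ) ∨ θ))) = 1 − 0.50 = 0.50
¬¬(ψ ↔ (((θ ∨ χ) ↔ ψ) ∨ ¬¬(((χ ↔ φ) ∨ χ) ∨ θ))) = 1 − 0.50 = 0.50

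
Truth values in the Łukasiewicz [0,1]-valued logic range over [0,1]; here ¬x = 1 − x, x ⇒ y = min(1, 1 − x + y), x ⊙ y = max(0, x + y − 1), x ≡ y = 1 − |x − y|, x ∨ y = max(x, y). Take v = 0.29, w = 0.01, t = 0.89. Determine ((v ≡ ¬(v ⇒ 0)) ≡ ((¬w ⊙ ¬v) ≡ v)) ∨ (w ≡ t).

v ⇒ 0 = min(1, 1 − 0.29 + 0.00) = min(1, 0.71) = 0.71
¬(v ⇒ 0) = 1 − 0.71 = 0.29
v ≡ ¬(v ⇒ 0) = 1 − |0.29 − 0.29| = 1 − 0.00 = 1.00
¬w = 1 − 0.01 = 0.99
¬v = 1 − 0.29 = 0.71
¬w ⊙ ¬v = max(0, 0.99 + 0.71 − 1) = max(0, 0.70) = 0.70
(¬w ⊙ ¬v) ≡ v = 1 − |0.70 − 0.29| = 1 − 0.41 = 0.59
(v ≡ ¬(v ⇒ 0)) ≡ ((¬w ⊙ ¬v) ≡ v) = 1 − |1.00 − 0.59| = 1 − 0.41 = 0.59
w ≡ t = 1 − |0.01 − 0.89| = 1 − 0.88 = 0.12
((v ≡ ¬(v ⇒ 0)) ≡ ((¬w ⊙ ¬v) ≡ v)) ∨ (w ≡ t) = max(0.59, 0.12) = 0.59

0.59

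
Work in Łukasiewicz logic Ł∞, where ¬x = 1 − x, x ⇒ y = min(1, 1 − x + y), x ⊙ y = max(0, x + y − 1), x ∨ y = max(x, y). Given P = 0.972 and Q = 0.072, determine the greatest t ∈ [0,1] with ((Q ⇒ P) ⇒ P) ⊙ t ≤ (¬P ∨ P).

1.000

Q ⇒ P = min(1, 1 − 0.072 + 0.972) = min(1, 1.900) = 1.000
(Q ⇒ P) ⇒ P = min(1, 1 − 1.000 + 0.972) = min(1, 0.972) = 0.972
So the left factor is (Q ⇒ P) ⇒ P = 0.972.
¬P = 1 − 0.972 = 0.028
¬P ∨ P = max(0.028, 0.972) = 0.972
So the right-hand bound is ¬P ∨ P = 0.972.
The residuum of the Łukasiewicz t-norm gives the supremum: min(1, 1 − 0.972 + 0.972).
1 − 0.972 + 0.972 = 1.000, so t = min(1, 1.000) = 1.000.
Check: 0.972 ⊙ 1.000 = max(0, 0.972) = 0.972 ≤ 0.972.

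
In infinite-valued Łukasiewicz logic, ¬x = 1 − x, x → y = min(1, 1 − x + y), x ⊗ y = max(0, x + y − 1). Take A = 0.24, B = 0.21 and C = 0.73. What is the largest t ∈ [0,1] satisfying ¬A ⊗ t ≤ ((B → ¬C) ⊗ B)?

0.45

¬A = 1 − 0.24 = 0.76
So the left factor is ¬A = 0.76.
¬C = 1 − 0.73 = 0.27
B → ¬C = min(1, 1 − 0.21 + 0.27) = min(1, 1.06) = 1.00
(B → ¬C) ⊗ B = max(0, 1.00 + 0.21 − 1) = max(0, 0.21) = 0.21
So the right-hand bound is (B → ¬C) ⊗ B = 0.21.
The residuum of the Łukasiewicz t-norm gives the supremum: min(1, 1 − 0.76 + 0.21).
1 − 0.76 + 0.21 = 0.45, so t = min(1, 0.45) = 0.45.
Check: 0.76 ⊗ 0.45 = max(0, 0.21) = 0.21 ≤ 0.21.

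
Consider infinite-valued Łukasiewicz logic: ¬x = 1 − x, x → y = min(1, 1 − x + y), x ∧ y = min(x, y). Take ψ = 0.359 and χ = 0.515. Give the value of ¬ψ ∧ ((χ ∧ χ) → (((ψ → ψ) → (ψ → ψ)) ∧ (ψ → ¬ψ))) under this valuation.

¬ψ = 1 − 0.359 = 0.641
χ ∧ χ = min(0.515, 0.515) = 0.515
ψ → ψ = min(1, 1 − 0.359 + 0.359) = min(1, 1.000) = 1.000
(ψ → ψ) → (ψ → ψ) = min(1, 1 − 1.000 + 1.000) = min(1, 1.000) = 1.000
ψ → ¬ψ = min(1, 1 − 0.359 + 0.641) = min(1, 1.282) = 1.000
((ψ → ψ) → (ψ → ψ)) ∧ (ψ → ¬ψ) = min(1.000, 1.000) = 1.000
(χ ∧ χ) → (((ψ → ψ) → (ψ → ψ)) ∧ (ψ → ¬ψ)) = min(1, 1 − 0.515 + 1.000) = min(1, 1.485) = 1.000
¬ψ ∧ ((χ ∧ χ) → (((ψ → ψ) → (ψ → ψ)) ∧ (ψ → ¬ψ))) = min(0.641, 1.000) = 0.641

0.641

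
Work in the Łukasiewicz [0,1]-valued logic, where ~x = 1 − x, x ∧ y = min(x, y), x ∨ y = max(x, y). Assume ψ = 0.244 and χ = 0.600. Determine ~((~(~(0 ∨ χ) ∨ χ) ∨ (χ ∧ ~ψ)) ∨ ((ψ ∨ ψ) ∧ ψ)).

0 ∨ χ = max(0.000, 0.600) = 0.600
~(0 ∨ χ) = 1 − 0.600 = 0.400
~(0 ∨ χ) ∨ χ = max(0.400, 0.600) = 0.600
~(~(0 ∨ χ) ∨ χ) = 1 − 0.600 = 0.400
~ψ = 1 − 0.244 = 0.756
χ ∧ ~ψ = min(0.600, 0.756) = 0.600
~(~(0 ∨ χ) ∨ χ) ∨ (χ ∧ ~ψ) = max(0.400, 0.600) = 0.600
ψ ∨ ψ = max(0.244, 0.244) = 0.244
(ψ ∨ ψ) ∧ ψ = min(0.244, 0.244) = 0.244
(~(~(0 ∨ χ) ∨ χ) ∨ (χ ∧ ~ψ)) ∨ ((ψ ∨ ψ) ∧ ψ) = max(0.600, 0.244) = 0.600
~((~(~(0 ∨ χ) ∨ χ) ∨ (χ ∧ ~ψ)) ∨ ((ψ ∨ ψ) ∧ ψ)) = 1 − 0.600 = 0.400

0.400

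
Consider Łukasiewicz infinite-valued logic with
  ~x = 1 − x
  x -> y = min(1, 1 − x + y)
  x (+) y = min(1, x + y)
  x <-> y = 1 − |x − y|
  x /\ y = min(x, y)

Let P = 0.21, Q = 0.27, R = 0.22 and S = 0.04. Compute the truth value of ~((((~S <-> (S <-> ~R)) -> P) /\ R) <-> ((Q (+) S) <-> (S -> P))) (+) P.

0.30

~S = 1 − 0.04 = 0.96
~R = 1 − 0.22 = 0.78
S <-> ~R = 1 − |0.04 − 0.78| = 1 − 0.74 = 0.26
~S <-> (S <-> ~R) = 1 − |0.96 − 0.26| = 1 − 0.70 = 0.30
(~S <-> (S <-> ~R)) -> P = min(1, 1 − 0.30 + 0.21) = min(1, 0.91) = 0.91
((~S <-> (S <-> ~R)) -> P) /\ R = min(0.91, 0.22) = 0.22
Q (+) S = min(1, 0.27 + 0.04) = min(1, 0.31) = 0.31
S -> P = min(1, 1 − 0.04 + 0.21) = min(1, 1.17) = 1.00
(Q (+) S) <-> (S -> P) = 1 − |0.31 − 1.00| = 1 − 0.69 = 0.31
(((~S <-> (S <-> ~R)) -> P) /\ R) <-> ((Q (+) S) <-> (S -> P)) = 1 − |0.22 − 0.31| = 1 − 0.09 = 0.91
~((((~S <-> (S <-> ~R)) -> P) /\ R) <-> ((Q (+) S) <-> (S -> P))) = 1 − 0.91 = 0.09
~((((~S <-> (S <-> ~R)) -> P) /\ R) <-> ((Q (+) S) <-> (S -> P))) (+) P = min(1, 0.09 + 0.21) = min(1, 0.30) = 0.30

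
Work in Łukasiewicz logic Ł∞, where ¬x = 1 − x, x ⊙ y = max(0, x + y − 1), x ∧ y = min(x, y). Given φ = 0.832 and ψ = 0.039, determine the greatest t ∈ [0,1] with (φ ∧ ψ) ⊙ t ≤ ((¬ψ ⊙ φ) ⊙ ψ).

0.961

φ ∧ ψ = min(0.832, 0.039) = 0.039
So the left factor is φ ∧ ψ = 0.039.
¬ψ = 1 − 0.039 = 0.961
¬ψ ⊙ φ = max(0, 0.961 + 0.832 − 1) = max(0, 0.793) = 0.793
(¬ψ ⊙ φ) ⊙ ψ = max(0, 0.793 + 0.039 − 1) = max(0, -0.168) = 0.000
So the right-hand bound is (¬ψ ⊙ φ) ⊙ ψ = 0.000.
The residuum of the Łukasiewicz t-norm gives the supremum: min(1, 1 − 0.039 + 0.000).
1 − 0.039 + 0.000 = 0.961, so t = min(1, 0.961) = 0.961.
Check: 0.039 ⊙ 0.961 = max(0, 0.000) = 0.000 ≤ 0.000.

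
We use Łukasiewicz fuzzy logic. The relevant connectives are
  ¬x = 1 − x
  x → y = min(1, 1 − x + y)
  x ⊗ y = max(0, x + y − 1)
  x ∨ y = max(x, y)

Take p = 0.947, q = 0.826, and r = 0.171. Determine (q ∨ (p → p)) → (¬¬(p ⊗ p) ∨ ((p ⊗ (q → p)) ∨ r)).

p → p = min(1, 1 − 0.947 + 0.947) = min(1, 1.000) = 1.000
q ∨ (p → p) = max(0.826, 1.000) = 1.000
p ⊗ p = max(0, 0.947 + 0.947 − 1) = max(0, 0.894) = 0.894
¬(p ⊗ p) = 1 − 0.894 = 0.106
¬¬(p ⊗ p) = 1 − 0.106 = 0.894
q → p = min(1, 1 − 0.826 + 0.947) = min(1, 1.121) = 1.000
p ⊗ (q → p) = max(0, 0.947 + 1.000 − 1) = max(0, 0.947) = 0.947
(p ⊗ (q → p)) ∨ r = max(0.947, 0.171) = 0.947
¬¬(p ⊗ p) ∨ ((p ⊗ (q → p)) ∨ r) = max(0.894, 0.947) = 0.947
(q ∨ (p → p)) → (¬¬(p ⊗ p) ∨ ((p ⊗ (q → p)) ∨ r)) = min(1, 1 − 1.000 + 0.947) = min(1, 0.947) = 0.947

0.947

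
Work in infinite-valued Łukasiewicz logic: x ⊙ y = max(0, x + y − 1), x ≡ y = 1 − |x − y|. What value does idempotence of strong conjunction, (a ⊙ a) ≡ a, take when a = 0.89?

a ⊙ a = max(0, 0.89 + 0.89 − 1) = max(0, 0.78) = 0.78
(a ⊙ a) ≡ a = 1 − |0.78 − 0.89| = 1 − 0.11 = 0.89
(The value 0.89 < 1 shows this instance is not satisfied; fails in Ł∞ since a ⊗ a = max(0, 2a−1) ≠ a in general.)

0.89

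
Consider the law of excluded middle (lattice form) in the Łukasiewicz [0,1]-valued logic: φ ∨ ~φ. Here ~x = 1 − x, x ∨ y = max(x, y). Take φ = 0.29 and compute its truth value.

~φ = 1 − 0.29 = 0.71
φ ∨ ~φ = max(0.29, 0.71) = 0.71
(The value 0.71 < 1 shows this instance is not satisfied; not a Ł∞-tautology — its value is max(a, 1−a).)

0.71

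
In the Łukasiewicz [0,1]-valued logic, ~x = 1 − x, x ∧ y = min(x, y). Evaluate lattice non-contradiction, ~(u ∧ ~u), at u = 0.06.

~u = 1 − 0.06 = 0.94
u ∧ ~u = min(0.06, 0.94) = 0.06
~(u ∧ ~u) = 1 − 0.06 = 0.94
(The value 0.94 < 1 shows this instance is not satisfied; not a Ł∞-tautology — its value is 1 − min(a, 1−a).)

0.94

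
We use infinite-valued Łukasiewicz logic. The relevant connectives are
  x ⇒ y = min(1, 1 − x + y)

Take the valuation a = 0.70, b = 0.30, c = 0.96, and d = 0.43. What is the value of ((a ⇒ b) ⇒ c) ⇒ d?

a ⇒ b = min(1, 1 − 0.70 + 0.30) = min(1, 0.60) = 0.60
(a ⇒ b) ⇒ c = min(1, 1 − 0.60 + 0.96) = min(1, 1.36) = 1.00
((a ⇒ b) ⇒ c) ⇒ d = min(1, 1 − 1.00 + 0.43) = min(1, 0.43) = 0.43

0.43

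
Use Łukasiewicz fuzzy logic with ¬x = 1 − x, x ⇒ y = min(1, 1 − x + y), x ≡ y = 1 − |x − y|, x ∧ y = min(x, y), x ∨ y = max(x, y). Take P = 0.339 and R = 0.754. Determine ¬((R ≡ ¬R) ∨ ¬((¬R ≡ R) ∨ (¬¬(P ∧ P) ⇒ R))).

0.508

¬R = 1 − 0.754 = 0.246
R ≡ ¬R = 1 − |0.754 − 0.246| = 1 − 0.508 = 0.492
¬R ≡ R = 1 − |0.246 − 0.754| = 1 − 0.508 = 0.492
P ∧ P = min(0.339, 0.339) = 0.339
¬(P ∧ P) = 1 − 0.339 = 0.661
¬¬(P ∧ P) = 1 − 0.661 = 0.339
¬¬(P ∧ P) ⇒ R = min(1, 1 − 0.339 + 0.754) = min(1, 1.415) = 1.000
(¬R ≡ R) ∨ (¬¬(P ∧ P) ⇒ R) = max(0.492, 1.000) = 1.000
¬((¬R ≡ R) ∨ (¬¬(P ∧ P) ⇒ R)) = 1 − 1.000 = 0.000
(R ≡ ¬R) ∨ ¬((¬R ≡ R) ∨ (¬¬(P ∧ P) ⇒ R)) = max(0.492, 0.000) = 0.492
¬((R ≡ ¬R) ∨ ¬((¬R ≡ R) ∨ (¬¬(P ∧ P) ⇒ R))) = 1 − 0.492 = 0.508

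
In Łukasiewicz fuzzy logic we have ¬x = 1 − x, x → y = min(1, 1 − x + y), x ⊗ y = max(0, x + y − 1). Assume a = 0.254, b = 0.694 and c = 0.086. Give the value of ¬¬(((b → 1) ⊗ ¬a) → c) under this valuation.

b → 1 = min(1, 1 − 0.694 + 1.000) = min(1, 1.306) = 1.000
¬a = 1 − 0.254 = 0.746
(b → 1) ⊗ ¬a = max(0, 1.000 + 0.746 − 1) = max(0, 0.746) = 0.746
((b → 1) ⊗ ¬a) → c = min(1, 1 − 0.746 + 0.086) = min(1, 0.340) = 0.340
¬(((b → 1) ⊗ ¬a) → c) = 1 − 0.340 = 0.660
¬¬(((b → 1) ⊗ ¬a) → c) = 1 − 0.660 = 0.340

0.340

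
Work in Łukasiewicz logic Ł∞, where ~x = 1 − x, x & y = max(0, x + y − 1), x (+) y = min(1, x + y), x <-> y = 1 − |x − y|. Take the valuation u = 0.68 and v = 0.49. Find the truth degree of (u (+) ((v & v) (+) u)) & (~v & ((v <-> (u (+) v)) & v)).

0.00

v & v = max(0, 0.49 + 0.49 − 1) = max(0, -0.02) = 0.00
(v & v) (+) u = min(1, 0.00 + 0.68) = min(1, 0.68) = 0.68
u (+) ((v & v) (+) u) = min(1, 0.68 + 0.68) = min(1, 1.36) = 1.00
~v = 1 − 0.49 = 0.51
u (+) v = min(1, 0.68 + 0.49) = min(1, 1.17) = 1.00
v <-> (u (+) v) = 1 − |0.49 − 1.00| = 1 − 0.51 = 0.49
(v <-> (u (+) v)) & v = max(0, 0.49 + 0.49 − 1) = max(0, -0.02) = 0.00
~v & ((v <-> (u (+) v)) & v) = max(0, 0.51 + 0.00 − 1) = max(0, -0.49) = 0.00
(u (+) ((v & v) (+) u)) & (~v & ((v <-> (u (+) v)) & v)) = max(0, 1.00 + 0.00 − 1) = max(0, 0.00) = 0.00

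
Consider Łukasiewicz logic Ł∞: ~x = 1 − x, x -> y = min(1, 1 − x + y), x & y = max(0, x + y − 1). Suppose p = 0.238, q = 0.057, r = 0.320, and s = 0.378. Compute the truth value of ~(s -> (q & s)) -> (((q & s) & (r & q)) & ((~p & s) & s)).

q & s = max(0, 0.057 + 0.378 − 1) = max(0, -0.565) = 0.000
s -> (q & s) = min(1, 1 − 0.378 + 0.000) = min(1, 0.622) = 0.622
~(s -> (q & s)) = 1 − 0.622 = 0.378
r & q = max(0, 0.320 + 0.057 − 1) = max(0, -0.623) = 0.000
(q & s) & (r & q) = max(0, 0.000 + 0.000 − 1) = max(0, -1.000) = 0.000
~p = 1 − 0.238 = 0.762
~p & s = max(0, 0.762 + 0.378 − 1) = max(0, 0.140) = 0.140
(~p & s) & s = max(0, 0.140 + 0.378 − 1) = max(0, -0.482) = 0.000
((q & s) & (r & q)) & ((~p & s) & s) = max(0, 0.000 + 0.000 − 1) = max(0, -1.000) = 0.000
~(s -> (q & s)) -> (((q & s) & (r & q)) & ((~p & s) & s)) = min(1, 1 − 0.378 + 0.000) = min(1, 0.622) = 0.622

0.622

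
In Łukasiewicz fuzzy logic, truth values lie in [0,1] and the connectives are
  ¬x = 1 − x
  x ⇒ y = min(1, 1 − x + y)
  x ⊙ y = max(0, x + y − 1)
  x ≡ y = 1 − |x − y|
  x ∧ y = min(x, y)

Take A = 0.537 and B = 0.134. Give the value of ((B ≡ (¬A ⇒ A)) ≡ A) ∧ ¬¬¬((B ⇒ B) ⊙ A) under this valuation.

0.463

¬A = 1 − 0.537 = 0.463
¬A ⇒ A = min(1, 1 − 0.463 + 0.537) = min(1, 1.074) = 1.000
B ≡ (¬A ⇒ A) = 1 − |0.134 − 1.000| = 1 − 0.866 = 0.134
(B ≡ (¬A ⇒ A)) ≡ A = 1 − |0.134 − 0.537| = 1 − 0.403 = 0.597
B ⇒ B = min(1, 1 − 0.134 + 0.134) = min(1, 1.000) = 1.000
(B ⇒ B) ⊙ A = max(0, 1.000 + 0.537 − 1) = max(0, 0.537) = 0.537
¬((B ⇒ B) ⊙ A) = 1 − 0.537 = 0.463
¬¬((B ⇒ B) ⊙ A) = 1 − 0.463 = 0.537
¬¬¬((B ⇒ B) ⊙ A) = 1 − 0.537 = 0.463
((B ≡ (¬A ⇒ A)) ≡ A) ∧ ¬¬¬((B ⇒ B) ⊙ A) = min(0.597, 0.463) = 0.463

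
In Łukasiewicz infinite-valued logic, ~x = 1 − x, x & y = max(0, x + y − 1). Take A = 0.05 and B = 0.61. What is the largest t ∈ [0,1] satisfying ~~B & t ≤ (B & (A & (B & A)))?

0.39

~B = 1 − 0.61 = 0.39
~~B = 1 − 0.39 = 0.61
So the left factor is ~~B = 0.61.
B & A = max(0, 0.61 + 0.05 − 1) = max(0, -0.34) = 0.00
A & (B & A) = max(0, 0.05 + 0.00 − 1) = max(0, -0.95) = 0.00
B & (A & (B & A)) = max(0, 0.61 + 0.00 − 1) = max(0, -0.39) = 0.00
So the right-hand bound is B & (A & (B & A)) = 0.00.
The residuum of the Łukasiewicz t-norm gives the supremum: min(1, 1 − 0.61 + 0.00).
1 − 0.61 + 0.00 = 0.39, so t = min(1, 0.39) = 0.39.
Check: 0.61 & 0.39 = max(0, 0.00) = 0.00 ≤ 0.00.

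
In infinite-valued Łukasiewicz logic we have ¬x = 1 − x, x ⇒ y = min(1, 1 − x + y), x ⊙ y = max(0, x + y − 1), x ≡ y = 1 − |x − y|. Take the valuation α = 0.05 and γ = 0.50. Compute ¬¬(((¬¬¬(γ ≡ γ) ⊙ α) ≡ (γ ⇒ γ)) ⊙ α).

γ ≡ γ = 1 − |0.50 − 0.50| = 1 − 0.00 = 1.00
¬(γ ≡ γ) = 1 − 1.00 = 0.00
¬¬(γ ≡ γ) = 1 − 0.00 = 1.00
¬¬¬(γ ≡ γ) = 1 − 1.00 = 0.00
¬¬¬(γ ≡ γ) ⊙ α = max(0, 0.00 + 0.05 − 1) = max(0, -0.95) = 0.00
γ ⇒ γ = min(1, 1 − 0.50 + 0.50) = min(1, 1.00) = 1.00
(¬¬¬(γ ≡ γ) ⊙ α) ≡ (γ ⇒ γ) = 1 − |0.00 − 1.00| = 1 − 1.00 = 0.00
((¬¬¬(γ ≡ γ) ⊙ α) ≡ (γ ⇒ γ)) ⊙ α = max(0, 0.00 + 0.05 − 1) = max(0, -0.95) = 0.00
¬(((¬¬¬(γ ≡ γ) ⊙ α) ≡ (γ ⇒ γ)) ⊙ α) = 1 − 0.00 = 1.00
¬¬(((¬¬¬(γ ≡ γ) ⊙ α) ≡ (γ ⇒ γ)) ⊙ α) = 1 − 1.00 = 0.00

0.00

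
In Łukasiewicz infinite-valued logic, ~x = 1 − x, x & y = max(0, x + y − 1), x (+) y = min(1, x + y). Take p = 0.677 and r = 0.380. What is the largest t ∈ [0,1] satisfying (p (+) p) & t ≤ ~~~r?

p (+) p = min(1, 0.677 + 0.677) = min(1, 1.354) = 1.000
So the left factor is p (+) p = 1.000.
~r = 1 − 0.380 = 0.620
~~r = 1 − 0.620 = 0.380
~~~r = 1 − 0.380 = 0.620
So the right-hand bound is ~~~r = 0.620.
The residuum of the Łukasiewicz t-norm gives the supremum: min(1, 1 − 1.000 + 0.620).
1 − 1.000 + 0.620 = 0.620, so t = min(1, 0.620) = 0.620.
Check: 1.000 & 0.620 = max(0, 0.620) = 0.620 ≤ 0.620.

0.620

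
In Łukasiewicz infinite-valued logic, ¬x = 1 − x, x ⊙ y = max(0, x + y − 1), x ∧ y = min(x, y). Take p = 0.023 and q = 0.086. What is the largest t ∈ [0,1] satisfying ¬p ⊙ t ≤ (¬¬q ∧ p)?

0.046

¬p = 1 − 0.023 = 0.977
So the left factor is ¬p = 0.977.
¬q = 1 − 0.086 = 0.914
¬¬q = 1 − 0.914 = 0.086
¬¬q ∧ p = min(0.086, 0.023) = 0.023
So the right-hand bound is ¬¬q ∧ p = 0.023.
The residuum of the Łukasiewicz t-norm gives the supremum: min(1, 1 − 0.977 + 0.023).
1 − 0.977 + 0.023 = 0.046, so t = min(1, 0.046) = 0.046.
Check: 0.977 ⊙ 0.046 = max(0, 0.023) = 0.023 ≤ 0.023.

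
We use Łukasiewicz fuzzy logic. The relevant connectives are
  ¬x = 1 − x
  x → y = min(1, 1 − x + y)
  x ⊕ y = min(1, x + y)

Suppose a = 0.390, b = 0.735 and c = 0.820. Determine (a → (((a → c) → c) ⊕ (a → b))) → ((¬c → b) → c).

0.820

a → c = min(1, 1 − 0.390 + 0.820) = min(1, 1.430) = 1.000
(a → c) → c = min(1, 1 − 1.000 + 0.820) = min(1, 0.820) = 0.820
a → b = min(1, 1 − 0.390 + 0.735) = min(1, 1.345) = 1.000
((a → c) → c) ⊕ (a → b) = min(1, 0.820 + 1.000) = min(1, 1.820) = 1.000
a → (((a → c) → c) ⊕ (a → b)) = min(1, 1 − 0.390 + 1.000) = min(1, 1.610) = 1.000
¬c = 1 − 0.820 = 0.180
¬c → b = min(1, 1 − 0.180 + 0.735) = min(1, 1.555) = 1.000
(¬c → b) → c = min(1, 1 − 1.000 + 0.820) = min(1, 0.820) = 0.820
(a → (((a → c) → c) ⊕ (a → b))) → ((¬c → b) → c) = min(1, 1 − 1.000 + 0.820) = min(1, 0.820) = 0.820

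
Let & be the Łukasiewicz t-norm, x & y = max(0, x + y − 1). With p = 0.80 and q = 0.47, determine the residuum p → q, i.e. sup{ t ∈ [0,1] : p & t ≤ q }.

The residuum of the Łukasiewicz t-norm gives the supremum: min(1, 1 − 0.80 + 0.47).
1 − 0.80 + 0.47 = 0.67, so t = min(1, 0.67) = 0.67.
Check: 0.80 & 0.67 = max(0, 0.47) = 0.47 ≤ 0.47.

0.67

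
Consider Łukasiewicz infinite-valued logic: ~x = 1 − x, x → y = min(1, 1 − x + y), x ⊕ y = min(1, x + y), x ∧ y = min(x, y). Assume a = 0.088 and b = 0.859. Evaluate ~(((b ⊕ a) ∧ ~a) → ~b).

b ⊕ a = min(1, 0.859 + 0.088) = min(1, 0.947) = 0.947
~a = 1 − 0.088 = 0.912
(b ⊕ a) ∧ ~a = min(0.947, 0.912) = 0.912
~b = 1 − 0.859 = 0.141
((b ⊕ a) ∧ ~a) → ~b = min(1, 1 − 0.912 + 0.141) = min(1, 0.229) = 0.229
~(((b ⊕ a) ∧ ~a) → ~b) = 1 − 0.229 = 0.771

0.771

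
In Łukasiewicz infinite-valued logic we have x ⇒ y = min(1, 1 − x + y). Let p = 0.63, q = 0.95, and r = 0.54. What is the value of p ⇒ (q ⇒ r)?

0.96

q ⇒ r = min(1, 1 − 0.95 + 0.54) = min(1, 0.59) = 0.59
p ⇒ (q ⇒ r) = min(1, 1 − 0.63 + 0.59) = min(1, 0.96) = 0.96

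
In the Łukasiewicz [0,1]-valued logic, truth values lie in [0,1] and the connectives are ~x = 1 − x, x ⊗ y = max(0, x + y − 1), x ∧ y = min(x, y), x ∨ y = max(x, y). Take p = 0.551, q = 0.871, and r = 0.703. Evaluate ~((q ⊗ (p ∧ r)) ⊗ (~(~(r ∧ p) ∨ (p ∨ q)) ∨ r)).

p ∧ r = min(0.551, 0.703) = 0.551
q ⊗ (p ∧ r) = max(0, 0.871 + 0.551 − 1) = max(0, 0.422) = 0.422
r ∧ p = min(0.703, 0.551) = 0.551
~(r ∧ p) = 1 − 0.551 = 0.449
p ∨ q = max(0.551, 0.871) = 0.871
~(r ∧ p) ∨ (p ∨ q) = max(0.449, 0.871) = 0.871
~(~(r ∧ p) ∨ (p ∨ q)) = 1 − 0.871 = 0.129
~(~(r ∧ p) ∨ (p ∨ q)) ∨ r = max(0.129, 0.703) = 0.703
(q ⊗ (p ∧ r)) ⊗ (~(~(r ∧ p) ∨ (p ∨ q)) ∨ r) = max(0, 0.422 + 0.703 − 1) = max(0, 0.125) = 0.125
~((q ⊗ (p ∧ r)) ⊗ (~(~(r ∧ p) ∨ (p ∨ q)) ∨ r)) = 1 − 0.125 = 0.875

0.875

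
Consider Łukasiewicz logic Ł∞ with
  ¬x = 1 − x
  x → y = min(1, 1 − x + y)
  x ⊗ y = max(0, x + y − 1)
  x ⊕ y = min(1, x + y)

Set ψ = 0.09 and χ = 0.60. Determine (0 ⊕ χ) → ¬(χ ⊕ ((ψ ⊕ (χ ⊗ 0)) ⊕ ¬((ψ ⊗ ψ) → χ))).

0.71

0 ⊕ χ = min(1, 0.00 + 0.60) = min(1, 0.60) = 0.60
χ ⊗ 0 = max(0, 0.60 + 0.00 − 1) = max(0, -0.40) = 0.00
ψ ⊕ (χ ⊗ 0) = min(1, 0.09 + 0.00) = min(1, 0.09) = 0.09
ψ ⊗ ψ = max(0, 0.09 + 0.09 − 1) = max(0, -0.82) = 0.00
(ψ ⊗ ψ) → χ = min(1, 1 − 0.00 + 0.60) = min(1, 1.60) = 1.00
¬((ψ ⊗ ψ) → χ) = 1 − 1.00 = 0.00
(ψ ⊕ (χ ⊗ 0)) ⊕ ¬((ψ ⊗ ψ) → χ) = min(1, 0.09 + 0.00) = min(1, 0.09) = 0.09
χ ⊕ ((ψ ⊕ (χ ⊗ 0)) ⊕ ¬((ψ ⊗ ψ) → χ)) = min(1, 0.60 + 0.09) = min(1, 0.69) = 0.69
¬(χ ⊕ ((ψ ⊕ (χ ⊗ 0)) ⊕ ¬((ψ ⊗ ψ) → χ))) = 1 − 0.69 = 0.31
(0 ⊕ χ) → ¬(χ ⊕ ((ψ ⊕ (χ ⊗ 0)) ⊕ ¬((ψ ⊗ ψ) → χ))) = min(1, 1 − 0.60 + 0.31) = min(1, 0.71) = 0.71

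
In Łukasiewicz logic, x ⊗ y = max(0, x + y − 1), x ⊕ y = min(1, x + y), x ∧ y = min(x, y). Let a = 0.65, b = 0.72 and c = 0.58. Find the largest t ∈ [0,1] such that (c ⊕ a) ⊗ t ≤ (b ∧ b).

0.72

c ⊕ a = min(1, 0.58 + 0.65) = min(1, 1.23) = 1.00
So the left factor is c ⊕ a = 1.00.
b ∧ b = min(0.72, 0.72) = 0.72
So the right-hand bound is b ∧ b = 0.72.
The residuum of the Łukasiewicz t-norm gives the supremum: min(1, 1 − 1.00 + 0.72).
1 − 1.00 + 0.72 = 0.72, so t = min(1, 0.72) = 0.72.
Check: 1.00 ⊗ 0.72 = max(0, 0.72) = 0.72 ≤ 0.72.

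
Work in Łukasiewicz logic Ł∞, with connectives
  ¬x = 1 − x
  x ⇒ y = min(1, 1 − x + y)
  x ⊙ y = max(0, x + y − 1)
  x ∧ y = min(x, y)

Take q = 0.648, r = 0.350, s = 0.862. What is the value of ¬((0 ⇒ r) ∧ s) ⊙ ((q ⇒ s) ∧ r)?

0 ⇒ r = min(1, 1 − 0.000 + 0.350) = min(1, 1.350) = 1.000
(0 ⇒ r) ∧ s = min(1.000, 0.862) = 0.862
¬((0 ⇒ r) ∧ s) = 1 − 0.862 = 0.138
q ⇒ s = min(1, 1 − 0.648 + 0.862) = min(1, 1.214) = 1.000
(q ⇒ s) ∧ r = min(1.000, 0.350) = 0.350
¬((0 ⇒ r) ∧ s) ⊙ ((q ⇒ s) ∧ r) = max(0, 0.138 + 0.350 − 1) = max(0, -0.512) = 0.000

0.000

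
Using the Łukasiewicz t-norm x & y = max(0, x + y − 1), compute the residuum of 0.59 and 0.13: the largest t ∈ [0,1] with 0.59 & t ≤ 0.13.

The residuum of the Łukasiewicz t-norm gives the supremum: min(1, 1 − 0.59 + 0.13).
1 − 0.59 + 0.13 = 0.54, so t = min(1, 0.54) = 0.54.
Check: 0.59 & 0.54 = max(0, 0.13) = 0.13 ≤ 0.13.

0.54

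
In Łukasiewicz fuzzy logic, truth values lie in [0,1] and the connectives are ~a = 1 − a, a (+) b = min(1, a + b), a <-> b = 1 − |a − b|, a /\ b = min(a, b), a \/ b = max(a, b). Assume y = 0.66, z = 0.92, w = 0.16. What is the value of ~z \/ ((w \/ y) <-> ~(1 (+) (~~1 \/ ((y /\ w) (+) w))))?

0.34

~z = 1 − 0.92 = 0.08
w \/ y = max(0.16, 0.66) = 0.66
~1 = 1 − 1.00 = 0.00
~~1 = 1 − 0.00 = 1.00
y /\ w = min(0.66, 0.16) = 0.16
(y /\ w) (+) w = min(1, 0.16 + 0.16) = min(1, 0.32) = 0.32
~~1 \/ ((y /\ w) (+) w) = max(1.00, 0.32) = 1.00
1 (+) (~~1 \/ ((y /\ w) (+) w)) = min(1, 1.00 + 1.00) = min(1, 2.00) = 1.00
~(1 (+) (~~1 \/ ((y /\ w) (+) w))) = 1 − 1.00 = 0.00
(w \/ y) <-> ~(1 (+) (~~1 \/ ((y /\ w) (+) w))) = 1 − |0.66 − 0.00| = 1 − 0.66 = 0.34
~z \/ ((w \/ y) <-> ~(1 (+) (~~1 \/ ((y /\ w) (+) w)))) = max(0.08, 0.34) = 0.34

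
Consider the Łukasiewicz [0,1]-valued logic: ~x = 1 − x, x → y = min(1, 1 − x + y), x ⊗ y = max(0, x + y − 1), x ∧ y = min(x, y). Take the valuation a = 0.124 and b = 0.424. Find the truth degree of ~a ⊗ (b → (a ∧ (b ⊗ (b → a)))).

0.576

~a = 1 − 0.124 = 0.876
b → a = min(1, 1 − 0.424 + 0.124) = min(1, 0.700) = 0.700
b ⊗ (b → a) = max(0, 0.424 + 0.700 − 1) = max(0, 0.124) = 0.124
a ∧ (b ⊗ (b → a)) = min(0.124, 0.124) = 0.124
b → (a ∧ (b ⊗ (b → a))) = min(1, 1 − 0.424 + 0.124) = min(1, 0.700) = 0.700
~a ⊗ (b → (a ∧ (b ⊗ (b → a)))) = max(0, 0.876 + 0.700 − 1) = max(0, 0.576) = 0.576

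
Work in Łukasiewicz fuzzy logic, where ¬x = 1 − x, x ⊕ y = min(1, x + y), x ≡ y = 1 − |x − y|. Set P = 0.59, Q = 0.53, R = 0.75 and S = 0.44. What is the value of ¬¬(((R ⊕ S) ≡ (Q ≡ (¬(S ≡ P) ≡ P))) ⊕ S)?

R ⊕ S = min(1, 0.75 + 0.44) = min(1, 1.19) = 1.00
S ≡ P = 1 − |0.44 − 0.59| = 1 − 0.15 = 0.85
¬(S ≡ P) = 1 − 0.85 = 0.15
¬(S ≡ P) ≡ P = 1 − |0.15 − 0.59| = 1 − 0.44 = 0.56
Q ≡ (¬(S ≡ P) ≡ P) = 1 − |0.53 − 0.56| = 1 − 0.03 = 0.97
(R ⊕ S) ≡ (Q ≡ (¬(S ≡ P) ≡ P)) = 1 − |1.00 − 0.97| = 1 − 0.03 = 0.97
((R ⊕ S) ≡ (Q ≡ (¬(S ≡ P) ≡ P))) ⊕ S = min(1, 0.97 + 0.44) = min(1, 1.41) = 1.00
¬(((R ⊕ S) ≡ (Q ≡ (¬(S ≡ P) ≡ P))) ⊕ S) = 1 − 1.00 = 0.00
¬¬(((R ⊕ S) ≡ (Q ≡ (¬(S ≡ P) ≡ P))) ⊕ S) = 1 − 0.00 = 1.00

1.00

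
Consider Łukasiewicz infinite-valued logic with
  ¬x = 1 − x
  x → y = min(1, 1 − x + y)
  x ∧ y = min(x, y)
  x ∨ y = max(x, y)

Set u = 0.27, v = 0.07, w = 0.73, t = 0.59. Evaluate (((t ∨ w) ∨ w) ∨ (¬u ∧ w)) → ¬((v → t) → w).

t ∨ w = max(0.59, 0.73) = 0.73
(t ∨ w) ∨ w = max(0.73, 0.73) = 0.73
¬u = 1 − 0.27 = 0.73
¬u ∧ w = min(0.73, 0.73) = 0.73
((t ∨ w) ∨ w) ∨ (¬u ∧ w) = max(0.73, 0.73) = 0.73
v → t = min(1, 1 − 0.07 + 0.59) = min(1, 1.52) = 1.00
(v → t) → w = min(1, 1 − 1.00 + 0.73) = min(1, 0.73) = 0.73
¬((v → t) → w) = 1 − 0.73 = 0.27
(((t ∨ w) ∨ w) ∨ (¬u ∧ w)) → ¬((v → t) → w) = min(1, 1 − 0.73 + 0.27) = min(1, 0.54) = 0.54

0.54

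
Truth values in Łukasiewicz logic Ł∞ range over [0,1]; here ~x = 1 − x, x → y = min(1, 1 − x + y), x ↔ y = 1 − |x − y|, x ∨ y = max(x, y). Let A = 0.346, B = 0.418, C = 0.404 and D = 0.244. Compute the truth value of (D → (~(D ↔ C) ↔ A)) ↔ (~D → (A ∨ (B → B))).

1.000

D ↔ C = 1 − |0.244 − 0.404| = 1 − 0.160 = 0.840
~(D ↔ C) = 1 − 0.840 = 0.160
~(D ↔ C) ↔ A = 1 − |0.160 − 0.346| = 1 − 0.186 = 0.814
D → (~(D ↔ C) ↔ A) = min(1, 1 − 0.244 + 0.814) = min(1, 1.570) = 1.000
~D = 1 − 0.244 = 0.756
B → B = min(1, 1 − 0.418 + 0.418) = min(1, 1.000) = 1.000
A ∨ (B → B) = max(0.346, 1.000) = 1.000
~D → (A ∨ (B → B)) = min(1, 1 − 0.756 + 1.000) = min(1, 1.244) = 1.000
(D → (~(D ↔ C) ↔ A)) ↔ (~D → (A ∨ (B → B))) = 1 − |1.000 − 1.000| = 1 − 0.000 = 1.000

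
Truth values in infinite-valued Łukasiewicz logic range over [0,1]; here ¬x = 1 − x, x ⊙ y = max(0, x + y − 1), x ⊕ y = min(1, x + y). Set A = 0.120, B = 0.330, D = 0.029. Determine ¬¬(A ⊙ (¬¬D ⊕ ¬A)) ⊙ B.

¬D = 1 − 0.029 = 0.971
¬¬D = 1 − 0.971 = 0.029
¬A = 1 − 0.120 = 0.880
¬¬D ⊕ ¬A = min(1, 0.029 + 0.880) = min(1, 0.909) = 0.909
A ⊙ (¬¬D ⊕ ¬A) = max(0, 0.120 + 0.909 − 1) = max(0, 0.029) = 0.029
¬(A ⊙ (¬¬D ⊕ ¬A)) = 1 − 0.029 = 0.971
¬¬(A ⊙ (¬¬D ⊕ ¬A)) = 1 − 0.971 = 0.029
¬¬(A ⊙ (¬¬D ⊕ ¬A)) ⊙ B = max(0, 0.029 + 0.330 − 1) = max(0, -0.641) = 0.000

0.000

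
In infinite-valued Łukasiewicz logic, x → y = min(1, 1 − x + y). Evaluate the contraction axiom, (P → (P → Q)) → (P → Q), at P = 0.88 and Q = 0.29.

P → Q = min(1, 1 − 0.88 + 0.29) = min(1, 0.41) = 0.41
P → (P → Q) = min(1, 1 − 0.88 + 0.41) = min(1, 0.53) = 0.53
(P → (P → Q)) → (P → Q) = min(1, 1 − 0.53 + 0.41) = min(1, 0.88) = 0.88
(The value 0.88 < 1 shows this instance is not satisfied; fails in Ł∞ (the t-norm is not idempotent).)

0.88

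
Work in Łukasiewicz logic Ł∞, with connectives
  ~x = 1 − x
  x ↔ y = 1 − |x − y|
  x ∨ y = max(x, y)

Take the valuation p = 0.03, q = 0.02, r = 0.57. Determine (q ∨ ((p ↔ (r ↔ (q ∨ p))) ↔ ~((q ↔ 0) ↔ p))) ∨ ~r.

0.62

q ∨ p = max(0.02, 0.03) = 0.03
r ↔ (q ∨ p) = 1 − |0.57 − 0.03| = 1 − 0.54 = 0.46
p ↔ (r ↔ (q ∨ p)) = 1 − |0.03 − 0.46| = 1 − 0.43 = 0.57
q ↔ 0 = 1 − |0.02 − 0.00| = 1 − 0.02 = 0.98
(q ↔ 0) ↔ p = 1 − |0.98 − 0.03| = 1 − 0.95 = 0.05
~((q ↔ 0) ↔ p) = 1 − 0.05 = 0.95
(p ↔ (r ↔ (q ∨ p))) ↔ ~((q ↔ 0) ↔ p) = 1 − |0.57 − 0.95| = 1 − 0.38 = 0.62
q ∨ ((p ↔ (r ↔ (q ∨ p))) ↔ ~((q ↔ 0) ↔ p)) = max(0.02, 0.62) = 0.62
~r = 1 − 0.57 = 0.43
(q ∨ ((p ↔ (r ↔ (q ∨ p))) ↔ ~((q ↔ 0) ↔ p))) ∨ ~r = max(0.62, 0.43) = 0.62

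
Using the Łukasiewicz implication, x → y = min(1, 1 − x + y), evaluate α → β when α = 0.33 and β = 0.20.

0.87

α → β = min(1, 1 − 0.33 + 0.20) = min(1, 0.87) = 0.87
For comparison, the Gödel implication (1 if x ≤ y else y) would give 0.20.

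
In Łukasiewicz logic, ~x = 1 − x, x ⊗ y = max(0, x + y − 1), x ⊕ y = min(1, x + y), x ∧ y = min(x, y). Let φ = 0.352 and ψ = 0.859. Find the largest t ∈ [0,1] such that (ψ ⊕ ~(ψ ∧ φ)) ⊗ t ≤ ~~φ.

ψ ∧ φ = min(0.859, 0.352) = 0.352
~(ψ ∧ φ) = 1 − 0.352 = 0.648
ψ ⊕ ~(ψ ∧ φ) = min(1, 0.859 + 0.648) = min(1, 1.507) = 1.000
So the left factor is ψ ⊕ ~(ψ ∧ φ) = 1.000.
~φ = 1 − 0.352 = 0.648
~~φ = 1 − 0.648 = 0.352
So the right-hand bound is ~~φ = 0.352.
The residuum of the Łukasiewicz t-norm gives the supremum: min(1, 1 − 1.000 + 0.352).
1 − 1.000 + 0.352 = 0.352, so t = min(1, 0.352) = 0.352.
Check: 1.000 ⊗ 0.352 = max(0, 0.352) = 0.352 ≤ 0.352.

0.352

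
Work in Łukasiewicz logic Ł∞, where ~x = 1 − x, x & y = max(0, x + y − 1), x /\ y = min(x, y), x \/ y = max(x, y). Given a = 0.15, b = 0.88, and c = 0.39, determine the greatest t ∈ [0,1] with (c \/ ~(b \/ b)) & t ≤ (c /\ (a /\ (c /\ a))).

b \/ b = max(0.88, 0.88) = 0.88
~(b \/ b) = 1 − 0.88 = 0.12
c \/ ~(b \/ b) = max(0.39, 0.12) = 0.39
So the left factor is c \/ ~(b \/ b) = 0.39.
c /\ a = min(0.39, 0.15) = 0.15
a /\ (c /\ a) = min(0.15, 0.15) = 0.15
c /\ (a /\ (c /\ a)) = min(0.39, 0.15) = 0.15
So the right-hand bound is c /\ (a /\ (c /\ a)) = 0.15.
The residuum of the Łukasiewicz t-norm gives the supremum: min(1, 1 − 0.39 + 0.15).
1 − 0.39 + 0.15 = 0.76, so t = min(1, 0.76) = 0.76.
Check: 0.39 & 0.76 = max(0, 0.15) = 0.15 ≤ 0.15.

0.76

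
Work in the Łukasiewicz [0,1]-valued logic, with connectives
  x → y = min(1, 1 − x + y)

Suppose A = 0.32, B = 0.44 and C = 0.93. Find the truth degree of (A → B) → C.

0.93

A → B = min(1, 1 − 0.32 + 0.44) = min(1, 1.12) = 1.00
(A → B) → C = min(1, 1 − 1.00 + 0.93) = min(1, 0.93) = 0.93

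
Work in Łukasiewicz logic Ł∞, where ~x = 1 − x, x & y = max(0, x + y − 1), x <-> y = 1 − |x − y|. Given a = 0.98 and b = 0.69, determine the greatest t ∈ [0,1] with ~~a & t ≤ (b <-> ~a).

0.35

~a = 1 − 0.98 = 0.02
~~a = 1 − 0.02 = 0.98
So the left factor is ~~a = 0.98.
b <-> ~a = 1 − |0.69 − 0.02| = 1 − 0.67 = 0.33
So the right-hand bound is b <-> ~a = 0.33.
The residuum of the Łukasiewicz t-norm gives the supremum: min(1, 1 − 0.98 + 0.33).
1 − 0.98 + 0.33 = 0.35, so t = min(1, 0.35) = 0.35.
Check: 0.98 & 0.35 = max(0, 0.33) = 0.33 ≤ 0.33.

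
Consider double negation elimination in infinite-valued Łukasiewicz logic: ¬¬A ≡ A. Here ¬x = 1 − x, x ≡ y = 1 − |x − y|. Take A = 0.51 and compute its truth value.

¬A = 1 − 0.51 = 0.49
¬¬A = 1 − 0.49 = 0.51
¬¬A ≡ A = 1 − |0.51 − 0.51| = 1 − 0.00 = 1.00
(As expected: always 1 in Ł∞ since negation is involutive.)

1.00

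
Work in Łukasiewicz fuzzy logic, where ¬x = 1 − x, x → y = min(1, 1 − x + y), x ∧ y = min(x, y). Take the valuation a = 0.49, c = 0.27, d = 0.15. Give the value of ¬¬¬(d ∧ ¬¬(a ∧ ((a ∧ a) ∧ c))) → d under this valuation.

0.30

a ∧ a = min(0.49, 0.49) = 0.49
(a ∧ a) ∧ c = min(0.49, 0.27) = 0.27
a ∧ ((a ∧ a) ∧ c) = min(0.49, 0.27) = 0.27
¬(a ∧ ((a ∧ a) ∧ c)) = 1 − 0.27 = 0.73
¬¬(a ∧ ((a ∧ a) ∧ c)) = 1 − 0.73 = 0.27
d ∧ ¬¬(a ∧ ((a ∧ a) ∧ c)) = min(0.15, 0.27) = 0.15
¬(d ∧ ¬¬(a ∧ ((a ∧ a) ∧ c))) = 1 − 0.15 = 0.85
¬¬(d ∧ ¬¬(a ∧ ((a ∧ a) ∧ c))) = 1 − 0.85 = 0.15
¬¬¬(d ∧ ¬¬(a ∧ ((a ∧ a) ∧ c))) = 1 − 0.15 = 0.85
¬¬¬(d ∧ ¬¬(a ∧ ((a ∧ a) ∧ c))) → d = min(1, 1 − 0.85 + 0.15) = min(1, 0.30) = 0.30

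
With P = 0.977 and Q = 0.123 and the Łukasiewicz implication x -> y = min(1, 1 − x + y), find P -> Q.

P -> Q = min(1, 1 − 0.977 + 0.123) = min(1, 0.146) = 0.146
For comparison, the Gödel implication (1 if x ≤ y else y) would give 0.123.

0.146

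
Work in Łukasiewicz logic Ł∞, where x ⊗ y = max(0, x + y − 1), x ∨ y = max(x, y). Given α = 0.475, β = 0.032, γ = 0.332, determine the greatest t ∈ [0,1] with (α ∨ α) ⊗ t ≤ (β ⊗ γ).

0.525

α ∨ α = max(0.475, 0.475) = 0.475
So the left factor is α ∨ α = 0.475.
β ⊗ γ = max(0, 0.032 + 0.332 − 1) = max(0, -0.636) = 0.000
So the right-hand bound is β ⊗ γ = 0.000.
The residuum of the Łukasiewicz t-norm gives the supremum: min(1, 1 − 0.475 + 0.000).
1 − 0.475 + 0.000 = 0.525, so t = min(1, 0.525) = 0.525.
Check: 0.475 ⊗ 0.525 = max(0, 0.000) = 0.000 ≤ 0.000.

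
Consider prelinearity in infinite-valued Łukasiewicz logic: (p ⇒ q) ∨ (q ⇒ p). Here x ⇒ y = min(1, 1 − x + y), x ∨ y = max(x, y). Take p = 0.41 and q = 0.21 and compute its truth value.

p ⇒ q = min(1, 1 − 0.41 + 0.21) = min(1, 0.80) = 0.80
q ⇒ p = min(1, 1 − 0.21 + 0.41) = min(1, 1.20) = 1.00
(p ⇒ q) ∨ (q ⇒ p) = max(0.80, 1.00) = 1.00
(As expected: a Ł∞-tautology — holds in every MV-chain.)

1.00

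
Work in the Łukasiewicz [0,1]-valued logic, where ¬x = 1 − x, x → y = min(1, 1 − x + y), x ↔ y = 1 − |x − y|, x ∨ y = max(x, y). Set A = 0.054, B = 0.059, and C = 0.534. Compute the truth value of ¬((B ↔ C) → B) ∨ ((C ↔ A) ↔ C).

0.986

B ↔ C = 1 − |0.059 − 0.534| = 1 − 0.475 = 0.525
(B ↔ C) → B = min(1, 1 − 0.525 + 0.059) = min(1, 0.534) = 0.534
¬((B ↔ C) → B) = 1 − 0.534 = 0.466
C ↔ A = 1 − |0.534 − 0.054| = 1 − 0.480 = 0.520
(C ↔ A) ↔ C = 1 − |0.520 − 0.534| = 1 − 0.014 = 0.986
¬((B ↔ C) → B) ∨ ((C ↔ A) ↔ C) = max(0.466, 0.986) = 0.986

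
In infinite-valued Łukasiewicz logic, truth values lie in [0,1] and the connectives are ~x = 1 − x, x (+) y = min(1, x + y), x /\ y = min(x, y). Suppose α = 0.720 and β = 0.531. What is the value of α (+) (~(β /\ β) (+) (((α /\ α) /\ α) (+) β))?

β /\ β = min(0.531, 0.531) = 0.531
~(β /\ β) = 1 − 0.531 = 0.469
α /\ α = min(0.720, 0.720) = 0.720
(α /\ α) /\ α = min(0.720, 0.720) = 0.720
((α /\ α) /\ α) (+) β = min(1, 0.720 + 0.531) = min(1, 1.251) = 1.000
~(β /\ β) (+) (((α /\ α) /\ α) (+) β) = min(1, 0.469 + 1.000) = min(1, 1.469) = 1.000
α (+) (~(β /\ β) (+) (((α /\ α) /\ α) (+) β)) = min(1, 0.720 + 1.000) = min(1, 1.720) = 1.000

1.000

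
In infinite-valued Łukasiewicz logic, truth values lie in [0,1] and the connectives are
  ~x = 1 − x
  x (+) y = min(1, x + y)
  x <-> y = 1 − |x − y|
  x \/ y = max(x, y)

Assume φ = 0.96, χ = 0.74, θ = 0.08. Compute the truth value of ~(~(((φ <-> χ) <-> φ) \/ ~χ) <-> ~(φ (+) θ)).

φ <-> χ = 1 − |0.96 − 0.74| = 1 − 0.22 = 0.78
(φ <-> χ) <-> φ = 1 − |0.78 − 0.96| = 1 − 0.18 = 0.82
~χ = 1 − 0.74 = 0.26
((φ <-> χ) <-> φ) \/ ~χ = max(0.82, 0.26) = 0.82
~(((φ <-> χ) <-> φ) \/ ~χ) = 1 − 0.82 = 0.18
φ (+) θ = min(1, 0.96 + 0.08) = min(1, 1.04) = 1.00
~(φ (+) θ) = 1 − 1.00 = 0.00
~(((φ <-> χ) <-> φ) \/ ~χ) <-> ~(φ (+) θ) = 1 − |0.18 − 0.00| = 1 − 0.18 = 0.82
~(~(((φ <-> χ) <-> φ) \/ ~χ) <-> ~(φ (+) θ)) = 1 − 0.82 = 0.18

0.18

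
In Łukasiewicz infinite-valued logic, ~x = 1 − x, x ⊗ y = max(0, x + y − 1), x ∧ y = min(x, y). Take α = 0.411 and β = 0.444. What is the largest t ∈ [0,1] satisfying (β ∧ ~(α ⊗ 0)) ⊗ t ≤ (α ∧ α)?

α ⊗ 0 = max(0, 0.411 + 0.000 − 1) = max(0, -0.589) = 0.000
~(α ⊗ 0) = 1 − 0.000 = 1.000
β ∧ ~(α ⊗ 0) = min(0.444, 1.000) = 0.444
So the left factor is β ∧ ~(α ⊗ 0) = 0.444.
α ∧ α = min(0.411, 0.411) = 0.411
So the right-hand bound is α ∧ α = 0.411.
The residuum of the Łukasiewicz t-norm gives the supremum: min(1, 1 − 0.444 + 0.411).
1 − 0.444 + 0.411 = 0.967, so t = min(1, 0.967) = 0.967.
Check: 0.444 ⊗ 0.967 = max(0, 0.411) = 0.411 ≤ 0.411.

0.967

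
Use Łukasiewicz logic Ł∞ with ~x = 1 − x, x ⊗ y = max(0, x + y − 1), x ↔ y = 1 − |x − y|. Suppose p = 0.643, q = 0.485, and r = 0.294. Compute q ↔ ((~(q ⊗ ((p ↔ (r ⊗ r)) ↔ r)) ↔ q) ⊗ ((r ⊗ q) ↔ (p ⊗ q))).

r ⊗ r = max(0, 0.294 + 0.294 − 1) = max(0, -0.412) = 0.000
p ↔ (r ⊗ r) = 1 − |0.643 − 0.000| = 1 − 0.643 = 0.357
(p ↔ (r ⊗ r)) ↔ r = 1 − |0.357 − 0.294| = 1 − 0.063 = 0.937
q ⊗ ((p ↔ (r ⊗ r)) ↔ r) = max(0, 0.485 + 0.937 − 1) = max(0, 0.422) = 0.422
~(q ⊗ ((p ↔ (r ⊗ r)) ↔ r)) = 1 − 0.422 = 0.578
~(q ⊗ ((p ↔ (r ⊗ r)) ↔ r)) ↔ q = 1 − |0.578 − 0.485| = 1 − 0.093 = 0.907
r ⊗ q = max(0, 0.294 + 0.485 − 1) = max(0, -0.221) = 0.000
p ⊗ q = max(0, 0.643 + 0.485 − 1) = max(0, 0.128) = 0.128
(r ⊗ q) ↔ (p ⊗ q) = 1 − |0.000 − 0.128| = 1 − 0.128 = 0.872
(~(q ⊗ ((p ↔ (r ⊗ r)) ↔ r)) ↔ q) ⊗ ((r ⊗ q) ↔ (p ⊗ q)) = max(0, 0.907 + 0.872 − 1) = max(0, 0.779) = 0.779
q ↔ ((~(q ⊗ ((p ↔ (r ⊗ r)) ↔ r)) ↔ q) ⊗ ((r ⊗ q) ↔ (p ⊗ q))) = 1 − |0.485 − 0.779| = 1 − 0.294 = 0.706

0.706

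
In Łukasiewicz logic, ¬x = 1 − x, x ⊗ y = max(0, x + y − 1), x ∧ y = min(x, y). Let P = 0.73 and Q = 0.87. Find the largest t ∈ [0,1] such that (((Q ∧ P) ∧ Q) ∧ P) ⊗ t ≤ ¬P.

Q ∧ P = min(0.87, 0.73) = 0.73
(Q ∧ P) ∧ Q = min(0.73, 0.87) = 0.73
((Q ∧ P) ∧ Q) ∧ P = min(0.73, 0.73) = 0.73
So the left factor is ((Q ∧ P) ∧ Q) ∧ P = 0.73.
¬P = 1 − 0.73 = 0.27
So the right-hand bound is ¬P = 0.27.
The residuum of the Łukasiewicz t-norm gives the supremum: min(1, 1 − 0.73 + 0.27).
1 − 0.73 + 0.27 = 0.54, so t = min(1, 0.54) = 0.54.
Check: 0.73 ⊗ 0.54 = max(0, 0.27) = 0.27 ≤ 0.27.

0.54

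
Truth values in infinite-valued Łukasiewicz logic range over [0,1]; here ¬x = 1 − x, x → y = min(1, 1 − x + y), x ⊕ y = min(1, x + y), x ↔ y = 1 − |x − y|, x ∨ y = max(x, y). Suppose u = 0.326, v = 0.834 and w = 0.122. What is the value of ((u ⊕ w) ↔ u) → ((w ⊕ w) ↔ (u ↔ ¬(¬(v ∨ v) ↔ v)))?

0.708

u ⊕ w = min(1, 0.326 + 0.122) = min(1, 0.448) = 0.448
(u ⊕ w) ↔ u = 1 − |0.448 − 0.326| = 1 − 0.122 = 0.878
w ⊕ w = min(1, 0.122 + 0.122) = min(1, 0.244) = 0.244
v ∨ v = max(0.834, 0.834) = 0.834
¬(v ∨ v) = 1 − 0.834 = 0.166
¬(v ∨ v) ↔ v = 1 − |0.166 − 0.834| = 1 − 0.668 = 0.332
¬(¬(v ∨ v) ↔ v) = 1 − 0.332 = 0.668
u ↔ ¬(¬(v ∨ v) ↔ v) = 1 − |0.326 − 0.668| = 1 − 0.342 = 0.658
(w ⊕ w) ↔ (u ↔ ¬(¬(v ∨ v) ↔ v)) = 1 − |0.244 − 0.658| = 1 − 0.414 = 0.586
((u ⊕ w) ↔ u) → ((w ⊕ w) ↔ (u ↔ ¬(¬(v ∨ v) ↔ v))) = min(1, 1 − 0.878 + 0.586) = min(1, 0.708) = 0.708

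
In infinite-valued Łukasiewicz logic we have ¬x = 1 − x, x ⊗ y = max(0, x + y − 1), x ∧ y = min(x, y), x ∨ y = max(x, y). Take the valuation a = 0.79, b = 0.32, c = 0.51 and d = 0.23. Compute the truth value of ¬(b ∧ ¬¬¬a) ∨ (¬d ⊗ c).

0.79

¬a = 1 − 0.79 = 0.21
¬¬a = 1 − 0.21 = 0.79
¬¬¬a = 1 − 0.79 = 0.21
b ∧ ¬¬¬a = min(0.32, 0.21) = 0.21
¬(b ∧ ¬¬¬a) = 1 − 0.21 = 0.79
¬d = 1 − 0.23 = 0.77
¬d ⊗ c = max(0, 0.77 + 0.51 − 1) = max(0, 0.28) = 0.28
¬(b ∧ ¬¬¬a) ∨ (¬d ⊗ c) = max(0.79, 0.28) = 0.79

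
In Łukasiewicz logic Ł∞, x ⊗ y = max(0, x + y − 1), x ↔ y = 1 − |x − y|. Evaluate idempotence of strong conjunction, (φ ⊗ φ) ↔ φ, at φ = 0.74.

φ ⊗ φ = max(0, 0.74 + 0.74 − 1) = max(0, 0.48) = 0.48
(φ ⊗ φ) ↔ φ = 1 − |0.48 − 0.74| = 1 − 0.26 = 0.74
(The value 0.74 < 1 shows this instance is not satisfied; fails in Ł∞ since a ⊗ a = max(0, 2a−1) ≠ a in general.)

0.74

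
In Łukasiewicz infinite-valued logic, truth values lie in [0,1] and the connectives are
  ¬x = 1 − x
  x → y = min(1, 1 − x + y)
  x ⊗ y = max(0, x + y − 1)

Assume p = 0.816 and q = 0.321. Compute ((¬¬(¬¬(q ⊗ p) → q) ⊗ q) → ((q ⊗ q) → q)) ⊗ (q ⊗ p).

0.137

q ⊗ p = max(0, 0.321 + 0.816 − 1) = max(0, 0.137) = 0.137
¬(q ⊗ p) = 1 − 0.137 = 0.863
¬¬(q ⊗ p) = 1 − 0.863 = 0.137
¬¬(q ⊗ p) → q = min(1, 1 − 0.137 + 0.321) = min(1, 1.184) = 1.000
¬(¬¬(q ⊗ p) → q) = 1 − 1.000 = 0.000
¬¬(¬¬(q ⊗ p) → q) = 1 − 0.000 = 1.000
¬¬(¬¬(q ⊗ p) → q) ⊗ q = max(0, 1.000 + 0.321 − 1) = max(0, 0.321) = 0.321
q ⊗ q = max(0, 0.321 + 0.321 − 1) = max(0, -0.358) = 0.000
(q ⊗ q) → q = min(1, 1 − 0.000 + 0.321) = min(1, 1.321) = 1.000
(¬¬(¬¬(q ⊗ p) → q) ⊗ q) → ((q ⊗ q) → q) = min(1, 1 − 0.321 + 1.000) = min(1, 1.679) = 1.000
((¬¬(¬¬(q ⊗ p) → q) ⊗ q) → ((q ⊗ q) → q)) ⊗ (q ⊗ p) = max(0, 1.000 + 0.137 − 1) = max(0, 0.137) = 0.137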